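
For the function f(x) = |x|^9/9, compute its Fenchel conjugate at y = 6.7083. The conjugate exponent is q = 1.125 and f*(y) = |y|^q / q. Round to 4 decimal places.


The conjugate exponent q satisfies 1/p + 1/q = 1.
p = 9, so q = 9/(9 - 1) = 1.125
|y|^q = 6.7083^1.125 = 8.5102
f*(6.7083) = 8.5102 / 1.125 = 7.5646


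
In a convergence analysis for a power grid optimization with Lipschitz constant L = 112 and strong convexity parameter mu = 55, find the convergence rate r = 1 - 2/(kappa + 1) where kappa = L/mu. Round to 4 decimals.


Step 1: Compute the condition number.
kappa = L/mu = 112/55 = 2.0364
Step 2: Compute the convergence rate.
r = 1 - 2/(kappa + 1) = 1 - 2*mu/(L + mu) = (L - mu)/(L + mu) = 57/167 = 0.3413


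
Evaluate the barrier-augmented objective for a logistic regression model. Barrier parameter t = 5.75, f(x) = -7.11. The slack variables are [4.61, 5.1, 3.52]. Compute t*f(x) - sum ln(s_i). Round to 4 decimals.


Step 1: Compute log-barrier.
ln values: [1.5282, 1.6292, 1.2585]
phi = -(1.5282 + 1.6292 + 1.2585) = -4.4159
Step 2: Compute augmented objective.
t*f(x) = 5.75*-7.11 = -40.8825
Total = -40.8825 - 4.4159 = -45.2984


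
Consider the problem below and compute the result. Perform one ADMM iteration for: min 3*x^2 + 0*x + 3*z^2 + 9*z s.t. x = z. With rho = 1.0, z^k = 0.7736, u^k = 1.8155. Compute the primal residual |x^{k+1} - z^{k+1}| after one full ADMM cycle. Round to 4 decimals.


ADMM iteration with rho = 1.0, z^k = 0.7736, u^k = 1.8155
Step 1: x-update.
Minimize 3*x^2 + 0*x + (1.0/2)*(x - 0.7736 + 1.8155)^2
FOC: (2*3 + 1.0)*x = 0 + 1.0*(0.7736 - 1.8155)
x^{k+1} = -0.1488
Step 2: z-update.
Minimize 3*z^2 + 9*z + (1.0/2)*(-0.1488 - z + 1.8155)^2
FOC: (2*3 + 1.0)*z = -9 + 1.0*(-0.1488 + 1.8155)
z^{k+1} = -1.0476
Step 3: u-update.
u^{k+1} = 1.8155 - 0.1488 + 1.0476 = 2.7143
Step 4: Primal residual = |-0.1488 + 1.0476| = 0.8988


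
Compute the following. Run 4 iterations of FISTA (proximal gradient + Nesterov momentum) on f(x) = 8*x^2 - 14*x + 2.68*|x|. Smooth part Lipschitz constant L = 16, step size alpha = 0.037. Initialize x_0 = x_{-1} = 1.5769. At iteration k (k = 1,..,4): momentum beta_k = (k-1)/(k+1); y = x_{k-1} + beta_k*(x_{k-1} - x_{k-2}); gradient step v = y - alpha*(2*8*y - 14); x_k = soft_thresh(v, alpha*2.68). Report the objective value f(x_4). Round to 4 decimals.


FISTA on f(x) = 8*x^2 - 14*x + 2.68*|x|
L = 16, alpha = 0.037
Iteration 1: beta = 0.0, y = 1.5769 + 0.0*(1.5769 - 1.5769) = 1.5769
  grad(y) = 11.2304, v = y - alpha*grad = 1.1614
  prox(v) = soft_thresh(1.1614, 0.0992) = 1.0622
Iteration 2: beta = 0.3333, y = 1.0622 + 0.3333*(1.0622 - 1.5769) = 0.8907
  grad(y) = 0.2505, v = y - alpha*grad = 0.8814
  prox(v) = soft_thresh(0.8814, 0.0992) = 0.7822
Iteration 3: beta = 0.5, y = 0.7822 + 0.5*(0.7822 - 1.0622) = 0.6422
  grad(y) = -3.7243, v = y - alpha*grad = 0.78
  prox(v) = soft_thresh(0.78, 0.0992) = 0.6809
Iteration 4: beta = 0.6, y = 0.6809 + 0.6*(0.6809 - 0.7822) = 0.6201
  grad(y) = -4.0791, v = y - alpha*grad = 0.771
  prox(v) = soft_thresh(0.771, 0.0992) = 0.6718
f(x_4) = 8*0.6718^2 - 14*0.6718 + 2.68*|0.6718| = -3.9943


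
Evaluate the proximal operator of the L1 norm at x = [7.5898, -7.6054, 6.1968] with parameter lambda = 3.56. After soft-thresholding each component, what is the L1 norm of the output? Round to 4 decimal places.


Soft-thresholding with lambda = 3.56:
prox(7.5898) = sign(7.5898)*max(|7.5898| - 3.56, 0) = 4.0298
prox(-7.6054) = sign(-7.6054)*max(|-7.6054| - 3.56, 0) = -4.0454
prox(6.1968) = sign(6.1968)*max(|6.1968| - 3.56, 0) = 2.6368
prox(x) = [4.0298, -4.0454, 2.6368]
||prox(x)||_1 = 4.0298 + 4.0454 + 2.6368 = 10.712


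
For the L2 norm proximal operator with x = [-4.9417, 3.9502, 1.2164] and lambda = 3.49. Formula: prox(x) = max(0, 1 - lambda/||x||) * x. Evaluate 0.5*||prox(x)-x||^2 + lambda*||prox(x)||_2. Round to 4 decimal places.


Step 1: Compute ||x||.
||x|| = 6.4424
Step 2: Compute scaling factor.
scale = max(0, 1 - 3.49/6.4424) = 0.4583
Step 3: prox(x) = [-2.2647, 1.8103, 0.5574]
||prox(x)|| = 2.9524
Step 4: Proximal objective.
0.5*||prox-x||^2 = 6.0901
lambda*||prox|| = 10.3039
Total = 16.3938


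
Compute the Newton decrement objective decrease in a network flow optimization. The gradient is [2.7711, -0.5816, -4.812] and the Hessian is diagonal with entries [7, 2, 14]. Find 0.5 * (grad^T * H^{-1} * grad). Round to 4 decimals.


Step 1: H is diagonal, so H^(-1) * g = [0.3959, -0.2908, -0.3437].
Step 2: g^T H^(-1) g = sum_i g_i^2 / H_ii
  = (2.7711)^2/7 + (-0.5816)^2/2 + (-4.812)^2/14
  = 1.097 + 0.1691 + 1.654 = 2.9201
Step 3: Objective decrease = 0.5 * g^T H^(-1) g = 1.46


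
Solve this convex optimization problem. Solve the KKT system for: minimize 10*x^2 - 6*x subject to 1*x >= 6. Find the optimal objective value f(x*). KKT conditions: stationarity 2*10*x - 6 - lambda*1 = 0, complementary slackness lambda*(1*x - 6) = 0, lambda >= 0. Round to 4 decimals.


Step 1: Try lambda = 0 (constraint inactive).
x_unc = 6/(2*10) = 0.3
Check: 1*0.3 = 0.3 < 6 -- violated!
Step 2: Constraint must be active: 1*x = 6
x* = 6/1 = 6.0
lambda = (2*10*6.0 - 6)/1 = 114.0
Step 3: Compute optimal value.
f(x*) = 10*6.0^2 - 6*6.0 = 324.0


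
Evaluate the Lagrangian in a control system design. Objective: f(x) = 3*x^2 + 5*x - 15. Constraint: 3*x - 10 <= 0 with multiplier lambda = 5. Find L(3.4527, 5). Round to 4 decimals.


Step 1: Evaluate f(x).
f(3.4527) = 3*3.4527^2 + 5*3.4527 - 15 = 38.0269
Step 2: Evaluate g(x).
g(3.4527) = 3*3.4527 - 10 = 0.3581
Step 3: Compute Lagrangian.
L = 38.0269 + 5*0.3581 = 39.8174


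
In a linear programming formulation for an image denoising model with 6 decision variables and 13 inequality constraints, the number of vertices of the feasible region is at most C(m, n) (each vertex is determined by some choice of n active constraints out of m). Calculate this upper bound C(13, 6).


Each vertex corresponds to some choice of n active constraints out of m, so the number of vertices is at most C(m, n) = m! / (n!(m-n)!).
m = 13, n = 6
Numerator: 13 * 12 * 11 * 10 * 9 * 8
Denominator: 6! = 720
C(13, 6) = 1716


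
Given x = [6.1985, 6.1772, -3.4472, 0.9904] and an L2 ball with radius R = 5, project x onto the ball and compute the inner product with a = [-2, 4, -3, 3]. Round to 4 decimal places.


Step 1: Compute ||x|| (intermediates to 6 decimals).
||x|| = sqrt(6.1985^2 + 6.1772^2 + (-3.4472)^2 + 0.9904^2) = 9.457446
Step 2: Project.
Since ||x|| > R, scale = R/||x|| = 5/9.457446 = 0.528684, proj(x) = scale * x
proj(x) = [3.277048, 3.265787, -1.822479, 0.523609]
Step 3: Dot product.
a^T * proj(x) = -2*3.277048 + 4*3.265787 - 3*(-1.822479) + 3*0.523609 = 13.5473


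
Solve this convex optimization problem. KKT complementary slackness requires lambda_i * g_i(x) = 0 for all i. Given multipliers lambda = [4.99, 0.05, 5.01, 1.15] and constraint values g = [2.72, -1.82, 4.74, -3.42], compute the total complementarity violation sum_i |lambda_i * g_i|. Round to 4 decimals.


KKT complementary slackness check:
lambda_1 * g_1 = 4.99 * 2.72 = 13.5728
lambda_2 * g_2 = 0.05 * -1.82 = -0.091
lambda_3 * g_3 = 5.01 * 4.74 = 23.7474
lambda_4 * g_4 = 1.15 * -3.42 = -3.933
Total violation = 13.5728 + 0.091 + 23.7474 + 3.933 = 41.3442


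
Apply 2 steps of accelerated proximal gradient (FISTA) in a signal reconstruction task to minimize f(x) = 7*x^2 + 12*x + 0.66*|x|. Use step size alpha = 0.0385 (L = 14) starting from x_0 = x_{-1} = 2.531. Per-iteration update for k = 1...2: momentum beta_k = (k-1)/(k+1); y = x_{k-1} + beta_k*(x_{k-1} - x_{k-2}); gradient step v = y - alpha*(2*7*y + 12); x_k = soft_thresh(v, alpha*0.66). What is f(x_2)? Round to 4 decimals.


FISTA on f(x) = 7*x^2 + 12*x + 0.66*|x|
L = 14, alpha = 0.0385
Iteration 1: beta = 0.0, y = 2.531 + 0.0*(2.531 - 2.531) = 2.531
  grad(y) = 47.434, v = y - alpha*grad = 0.7048
  prox(v) = soft_thresh(0.7048, 0.0254) = 0.6794
Iteration 2: beta = 0.3333, y = 0.6794 + 0.3333*(0.6794 - 2.531) = 0.0622
  grad(y) = 12.8704, v = y - alpha*grad = -0.4333
  prox(v) = soft_thresh(-0.4333, 0.0254) = -0.4079
f(x_2) = 7*(-0.4079)^2 + 12*(-0.4079) + 0.66*|-0.4079| = -3.4611


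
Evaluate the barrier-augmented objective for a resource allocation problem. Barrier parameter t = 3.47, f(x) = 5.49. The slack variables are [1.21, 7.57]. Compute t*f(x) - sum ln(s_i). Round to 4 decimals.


Step 1: Compute log-barrier.
ln values: [0.1906, 2.0242]
phi = -(0.1906 + 2.0242) = -2.2148
Step 2: Compute augmented objective.
t*f(x) = 3.47*5.49 = 19.0503
Total = 19.0503 - 2.2148 = 16.8355


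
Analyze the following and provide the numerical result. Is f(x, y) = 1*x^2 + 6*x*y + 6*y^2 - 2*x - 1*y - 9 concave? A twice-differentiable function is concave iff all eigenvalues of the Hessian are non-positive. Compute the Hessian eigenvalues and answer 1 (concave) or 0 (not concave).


The Hessian of f(x,y) = 1*x^2 + 6*x*y + 6*y^2 - 2*x - 1*y - 9 is:
H = [[2, 6], [6, 12]]
Trace = 2 + 12 = 14
Determinant = 2*12 - (6)^2 = -12
Discriminant = (14)^2 - 4*-12 = 244.0
Eigenvalues: lambda_1 = -0.8102, lambda_2 = 14.8102
The function is not concave.

0


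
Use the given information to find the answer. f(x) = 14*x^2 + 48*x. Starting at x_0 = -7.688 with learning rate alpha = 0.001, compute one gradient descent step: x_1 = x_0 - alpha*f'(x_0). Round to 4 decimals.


We compute the gradient at x_0 and apply the update.
f'(x) = 28*x + 48
f'(-7.688) = 28*-7.688 + 48 = -167.264
x_1 = -7.688 - 0.001*-167.264 = -7.5207


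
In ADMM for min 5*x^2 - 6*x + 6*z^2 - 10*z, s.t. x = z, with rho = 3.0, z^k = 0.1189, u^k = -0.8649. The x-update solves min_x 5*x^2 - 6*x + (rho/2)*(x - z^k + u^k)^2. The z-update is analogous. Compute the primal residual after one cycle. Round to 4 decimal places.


ADMM iteration with rho = 3.0, z^k = 0.1189, u^k = -0.8649
Step 1: x-update.
Minimize 5*x^2 - 6*x + (3.0/2)*(x - 0.1189 - 0.8649)^2
FOC: (2*5 + 3.0)*x = 6 + 3.0*(0.1189 + 0.8649)
x^{k+1} = 0.6886
Step 2: z-update.
Minimize 6*z^2 - 10*z + (3.0/2)*(0.6886 - z - 0.8649)^2
FOC: (2*6 + 3.0)*z = 10 + 3.0*(0.6886 - 0.8649)
z^{k+1} = 0.6314
Step 3: u-update.
u^{k+1} = -0.8649 + 0.6886 - 0.6314 = -0.8077
Step 4: Primal residual = |0.6886 - 0.6314| = 0.0572


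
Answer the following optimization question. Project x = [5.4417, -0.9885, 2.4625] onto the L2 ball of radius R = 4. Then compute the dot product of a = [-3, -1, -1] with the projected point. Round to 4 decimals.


Step 1: Compute ||x|| (intermediates to 6 decimals).
||x|| = sqrt(5.4417^2 + (-0.9885)^2 + 2.4625^2) = 6.054183
Step 2: Project.
Since ||x|| > R, scale = R/||x|| = 4/6.054183 = 0.6607, proj(x) = scale * x
proj(x) = [3.595331, -0.653102, 1.626974]
Step 3: Dot product.
a^T * proj(x) = -3*3.595331 - 1*(-0.653102) - 1*1.626974 = -11.7599


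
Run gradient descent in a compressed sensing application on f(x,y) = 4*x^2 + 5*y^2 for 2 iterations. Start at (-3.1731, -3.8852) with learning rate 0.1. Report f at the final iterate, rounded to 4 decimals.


Gradient descent on f(x,y) = 4*x^2 + 5*y^2.
Starting point: (-3.1731, -3.8852), alpha = 0.1
Step 1: grad_x = 2*4*-3.1731 = -25.3848, grad_y = 2*5*-3.8852 = -38.852
  x_1 = -3.1731 - 0.1*-25.3848 = -0.6346
  y_1 = -3.8852 - 0.1*-38.852 = 0.0
Step 2: grad_x = 2*4*-0.6346 = -5.077, grad_y = 2*5*0.0 = 0.0
  x_2 = -0.6346 - 0.1*-5.077 = -0.1269
  y_2 = 0.0 - 0.1*0.0 = 0.0
f(-0.1269, 0.0) = 4*(-0.1269)^2 + 5*0.0^2 = 0.0644


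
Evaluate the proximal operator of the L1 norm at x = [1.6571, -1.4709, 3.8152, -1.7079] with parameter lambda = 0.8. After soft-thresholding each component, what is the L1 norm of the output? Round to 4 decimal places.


Soft-thresholding with lambda = 0.8:
prox(1.6571) = sign(1.6571)*max(|1.6571| - 0.8, 0) = 0.8571
prox(-1.4709) = sign(-1.4709)*max(|-1.4709| - 0.8, 0) = -0.6709
prox(3.8152) = sign(3.8152)*max(|3.8152| - 0.8, 0) = 3.0152
prox(-1.7079) = sign(-1.7079)*max(|-1.7079| - 0.8, 0) = -0.9079
prox(x) = [0.8571, -0.6709, 3.0152, -0.9079]
||prox(x)||_1 = 0.8571 + 0.6709 + 3.0152 + 0.9079 = 5.4511


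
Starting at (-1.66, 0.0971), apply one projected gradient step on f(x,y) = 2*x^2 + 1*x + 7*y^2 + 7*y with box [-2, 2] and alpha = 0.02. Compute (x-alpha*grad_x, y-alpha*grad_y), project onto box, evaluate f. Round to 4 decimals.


Step 1: Compute gradient at (-1.66, 0.0971).
grad_x = 2*2*-1.66 + 1 = -5.64
grad_y = 2*7*0.0971 + 7 = 8.3594
Step 2: Gradient step.
x_raw = -1.66 - 0.02*-5.64 = -1.5472
y_raw = 0.0971 - 0.02*8.3594 = -0.0701
Step 3: Project onto [-2, 2].
x_proj = clip(-1.5472) = -1.5472
y_proj = clip(-0.0701) = -0.0701
Step 4: Evaluate f.
f(-1.5472, -0.0701) = 2.7842


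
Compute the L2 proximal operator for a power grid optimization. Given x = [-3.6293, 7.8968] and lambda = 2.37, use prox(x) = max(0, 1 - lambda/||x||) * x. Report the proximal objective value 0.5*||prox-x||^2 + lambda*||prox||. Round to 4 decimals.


Step 1: Compute ||x||.
||x|| = 8.6909
Step 2: Compute scaling factor.
scale = max(0, 1 - 2.37/8.6909) = 0.7273
Step 3: prox(x) = [-2.6396, 5.7433]
||prox(x)|| = 6.3209
Step 4: Proximal objective.
0.5*||prox-x||^2 = 2.8085
lambda*||prox|| = 14.9805
Total = 17.7889


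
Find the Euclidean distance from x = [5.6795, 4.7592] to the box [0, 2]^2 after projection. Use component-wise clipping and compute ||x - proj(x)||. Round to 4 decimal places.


Project each component onto [0, 2].
clip(5.6795) = 2.0, clip(4.7592) = 2.0
Projection = [2.0, 2.0]
Squared diffs: [13.5387, 7.6132]
Distance = sqrt(21.1519) = 4.5991


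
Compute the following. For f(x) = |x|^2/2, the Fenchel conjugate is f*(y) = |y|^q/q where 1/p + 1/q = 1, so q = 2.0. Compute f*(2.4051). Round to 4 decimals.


The conjugate exponent q satisfies 1/p + 1/q = 1.
p = 2, so q = 2/(2 - 1) = 2.0
|y|^q = 2.4051^2.0 = 5.7845
f*(2.4051) = 5.7845 / 2.0 = 2.8923


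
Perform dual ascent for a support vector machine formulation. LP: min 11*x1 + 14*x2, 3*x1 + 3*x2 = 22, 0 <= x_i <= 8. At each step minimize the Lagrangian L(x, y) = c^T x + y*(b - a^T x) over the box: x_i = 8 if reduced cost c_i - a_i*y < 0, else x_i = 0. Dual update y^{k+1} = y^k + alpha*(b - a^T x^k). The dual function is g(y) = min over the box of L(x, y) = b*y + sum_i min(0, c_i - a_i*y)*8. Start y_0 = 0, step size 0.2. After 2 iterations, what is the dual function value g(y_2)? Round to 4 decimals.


Dual ascent for LP: min 11*x1 + 14*x2, 3*x1 + 3*x2 = 22, 0 <= x_i <= 8
Step 1: y^k = 0.0, reduced costs: (11.0, 14.0)
  x^k = (0.0, 0.0), subgradient = b - a^T x = 22.0
  y^{k+1} = 0.0 + 0.2*22.0 = 4.4
Step 2: y^k = 4.4, reduced costs: (-2.2, 0.8)
  x^k = (8.0, 0.0), subgradient = b - a^T x = -2.0
  y^{k+1} = 4.4 + 0.2*-2.0 = 4.0
Dual objective at y_2 = 4.0: reduced costs (-1.0, 2.0), box minimizer x = (8.0, 0.0)
g(y_2) = b*y + (c1 - a1*y)*x1 + (c2 - a2*y)*x2 = 22*4.0 + (-1.0)*8.0 + 2.0*0.0 = 88.0 - 8.0 + 0.0 = 80.0


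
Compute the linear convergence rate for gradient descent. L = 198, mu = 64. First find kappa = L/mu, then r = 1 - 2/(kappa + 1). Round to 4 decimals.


Step 1: Compute the condition number.
kappa = L/mu = 198/64 = 3.0938
Step 2: Compute the convergence rate.
r = 1 - 2/(kappa + 1) = 1 - 2*mu/(L + mu) = (L - mu)/(L + mu) = 134/262 = 0.5115


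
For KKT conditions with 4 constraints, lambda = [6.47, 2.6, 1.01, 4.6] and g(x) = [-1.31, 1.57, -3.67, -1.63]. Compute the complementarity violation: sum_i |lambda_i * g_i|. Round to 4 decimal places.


KKT complementary slackness check:
lambda_1 * g_1 = 6.47 * -1.31 = -8.4757
lambda_2 * g_2 = 2.6 * 1.57 = 4.082
lambda_3 * g_3 = 1.01 * -3.67 = -3.7067
lambda_4 * g_4 = 4.6 * -1.63 = -7.498
Total violation = 8.4757 + 4.082 + 3.7067 + 7.498 = 23.7624


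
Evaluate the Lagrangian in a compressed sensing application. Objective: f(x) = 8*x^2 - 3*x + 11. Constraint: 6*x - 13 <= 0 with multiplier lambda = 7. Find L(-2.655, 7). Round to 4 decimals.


Step 1: Evaluate f(x).
f(-2.655) = 8*(-2.655)^2 - 3*(-2.655) + 11 = 75.3572
Step 2: Evaluate g(x).
g(-2.655) = 6*-2.655 - 13 = -28.93
Step 3: Compute Lagrangian.
L = 75.3572 + 7*-28.93 = -127.1528


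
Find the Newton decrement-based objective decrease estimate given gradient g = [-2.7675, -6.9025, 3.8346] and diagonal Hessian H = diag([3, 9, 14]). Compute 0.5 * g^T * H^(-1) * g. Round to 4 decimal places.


Step 1: H is diagonal, so H^(-1) * g = [-0.9225, -0.7669, 0.2739].
Step 2: g^T H^(-1) g = sum_i g_i^2 / H_ii
  = (-2.7675)^2/3 + (-6.9025)^2/9 + (3.8346)^2/14
  = 2.553 + 5.2938 + 1.0503 = 8.8971
Step 3: Objective decrease = 0.5 * g^T H^(-1) g = 4.4486


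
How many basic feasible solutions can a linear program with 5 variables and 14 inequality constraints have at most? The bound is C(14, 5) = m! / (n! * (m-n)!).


Each vertex corresponds to some choice of n active constraints out of m, so the number of vertices is at most C(m, n) = m! / (n!(m-n)!).
m = 14, n = 5
Numerator: 14 * 13 * 12 * 11 * 10
Denominator: 5! = 120
C(14, 5) = 2002


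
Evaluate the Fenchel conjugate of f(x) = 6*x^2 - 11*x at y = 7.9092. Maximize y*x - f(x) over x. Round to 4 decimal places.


f*(y) = sup_x {y*x - a*x^2 - b*x} = sup_x {(y-b)*x - a*x^2}
FOC: (y - b) - 2a*x = 0 => x* = (y - b)/(2a)
x* = (7.9092 + 11)/(2*6) = 1.5758
f*(7.9092) = (y-b)^2/(4a) = (7.9092 + 11)^2/(4*6)
= 357.5578/24 = 14.8982


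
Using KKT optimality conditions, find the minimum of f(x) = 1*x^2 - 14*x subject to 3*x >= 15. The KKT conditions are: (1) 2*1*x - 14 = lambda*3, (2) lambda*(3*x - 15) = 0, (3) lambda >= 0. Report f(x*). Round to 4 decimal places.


Step 1: Try lambda = 0 (constraint inactive).
Stationarity: 2*1*x - 14 = 0
x* = 14/(2*1) = 7.0
Check constraint: 3*7.0 = 21.0 >= 15 -- satisfied.
Step 2: Compute optimal value.
f(x*) = 1*7.0^2 - 14*7.0 = -49.0


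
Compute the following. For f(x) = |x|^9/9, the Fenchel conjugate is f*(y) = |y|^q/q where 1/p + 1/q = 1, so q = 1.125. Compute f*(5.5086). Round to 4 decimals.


The conjugate exponent q satisfies 1/p + 1/q = 1.
p = 9, so q = 9/(9 - 1) = 1.125
|y|^q = 5.5086^1.125 = 6.8182
f*(5.5086) = 6.8182 / 1.125 = 6.0606


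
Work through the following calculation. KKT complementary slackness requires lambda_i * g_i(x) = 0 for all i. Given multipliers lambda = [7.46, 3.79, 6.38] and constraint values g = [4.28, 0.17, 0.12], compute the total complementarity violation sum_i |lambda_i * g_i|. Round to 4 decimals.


KKT complementary slackness check:
lambda_1 * g_1 = 7.46 * 4.28 = 31.9288
lambda_2 * g_2 = 3.79 * 0.17 = 0.6443
lambda_3 * g_3 = 6.38 * 0.12 = 0.7656
Total violation = 31.9288 + 0.6443 + 0.7656 = 33.3387


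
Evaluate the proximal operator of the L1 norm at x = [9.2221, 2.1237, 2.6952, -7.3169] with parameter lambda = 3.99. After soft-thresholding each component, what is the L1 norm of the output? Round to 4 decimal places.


Soft-thresholding with lambda = 3.99:
prox(9.2221) = sign(9.2221)*max(|9.2221| - 3.99, 0) = 5.2321
prox(2.1237) = sign(2.1237)*max(|2.1237| - 3.99, 0) = 0.0
prox(2.6952) = sign(2.6952)*max(|2.6952| - 3.99, 0) = 0.0
prox(-7.3169) = sign(-7.3169)*max(|-7.3169| - 3.99, 0) = -3.3269
prox(x) = [5.2321, 0.0, 0.0, -3.3269]
||prox(x)||_1 = 5.2321 + 0.0 + 0.0 + 3.3269 = 8.559


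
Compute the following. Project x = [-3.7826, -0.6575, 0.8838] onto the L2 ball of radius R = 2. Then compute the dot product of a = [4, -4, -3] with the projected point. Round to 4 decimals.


Step 1: Compute ||x|| (intermediates to 6 decimals).
||x|| = sqrt((-3.7826)^2 + (-0.6575)^2 + 0.8838^2) = 3.93973
Step 2: Project.
Since ||x|| > R, scale = R/||x|| = 2/3.93973 = 0.507649, proj(x) = scale * x
proj(x) = [-1.920233, -0.333779, 0.44866]
Step 3: Dot product.
a^T * proj(x) = 4*(-1.920233) - 4*(-0.333779) - 3*0.44866 = -7.6918


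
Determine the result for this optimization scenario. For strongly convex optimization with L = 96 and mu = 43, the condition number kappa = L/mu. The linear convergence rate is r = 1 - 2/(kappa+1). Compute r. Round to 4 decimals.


Step 1: Compute the condition number.
kappa = L/mu = 96/43 = 2.2326
Step 2: Compute the convergence rate.
r = 1 - 2/(kappa + 1) = 1 - 2*mu/(L + mu) = (L - mu)/(L + mu) = 53/139 = 0.3813


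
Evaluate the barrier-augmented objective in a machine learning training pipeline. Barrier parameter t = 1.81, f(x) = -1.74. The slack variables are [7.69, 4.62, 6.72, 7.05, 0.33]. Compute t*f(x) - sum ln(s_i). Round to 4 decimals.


Step 1: Compute log-barrier.
ln values: [2.0399, 1.5304, 1.9051, 1.953, -1.1087]
phi = -(2.0399 + 1.5304 + 1.9051 + 1.953 - 1.1087) = -6.3198
Step 2: Compute augmented objective.
t*f(x) = 1.81*-1.74 = -3.1494
Total = -3.1494 - 6.3198 = -9.4692


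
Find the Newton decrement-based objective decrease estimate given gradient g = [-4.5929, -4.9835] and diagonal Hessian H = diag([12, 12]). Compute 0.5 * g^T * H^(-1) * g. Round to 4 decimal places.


Step 1: H is diagonal, so H^(-1) * g = [-0.3827, -0.4153].
Step 2: g^T H^(-1) g = sum_i g_i^2 / H_ii
  = (-4.5929)^2/12 + (-4.9835)^2/12
  = 1.7579 + 2.0696 = 3.8275
Step 3: Objective decrease = 0.5 * g^T H^(-1) g = 1.9138


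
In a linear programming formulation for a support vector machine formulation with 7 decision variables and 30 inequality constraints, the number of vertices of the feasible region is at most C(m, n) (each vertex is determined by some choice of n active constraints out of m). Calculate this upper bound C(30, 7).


Each vertex corresponds to some choice of n active constraints out of m, so the number of vertices is at most C(m, n) = m! / (n!(m-n)!).
m = 30, n = 7
Numerator: 30 * 29 * 28 * 27 * 26 * 25 * 24
Denominator: 7! = 5040
C(30, 7) = 2035800


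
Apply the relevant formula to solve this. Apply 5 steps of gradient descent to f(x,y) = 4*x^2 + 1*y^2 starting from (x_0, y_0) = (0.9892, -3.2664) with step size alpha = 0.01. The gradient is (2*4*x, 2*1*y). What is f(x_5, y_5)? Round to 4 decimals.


Gradient descent on f(x,y) = 4*x^2 + 1*y^2.
Starting point: (0.9892, -3.2664), alpha = 0.01
Step 1: grad_x = 2*4*0.9892 = 7.9136, grad_y = 2*1*-3.2664 = -6.5328
  x_1 = 0.9892 - 0.01*7.9136 = 0.9101
  y_1 = -3.2664 - 0.01*-6.5328 = -3.2011
Step 2: grad_x = 2*4*0.9101 = 7.2805, grad_y = 2*1*-3.2011 = -6.4021
  x_2 = 0.9101 - 0.01*7.2805 = 0.8373
  y_2 = -3.2011 - 0.01*-6.4021 = -3.1371
Step 3: grad_x = 2*4*0.8373 = 6.6981, grad_y = 2*1*-3.1371 = -6.2741
  x_3 = 0.8373 - 0.01*6.6981 = 0.7703
  y_3 = -3.1371 - 0.01*-6.2741 = -3.0743
Step 4: grad_x = 2*4*0.7703 = 6.1622, grad_y = 2*1*-3.0743 = -6.1486
  x_4 = 0.7703 - 0.01*6.1622 = 0.7087
  y_4 = -3.0743 - 0.01*-6.1486 = -3.0128
Step 5: grad_x = 2*4*0.7087 = 5.6692, grad_y = 2*1*-3.0128 = -6.0256
  x_5 = 0.7087 - 0.01*5.6692 = 0.652
  y_5 = -3.0128 - 0.01*-6.0256 = -2.9526
f(0.652, -2.9526) = 4*0.652^2 + 1*(-2.9526)^2 = 10.4179


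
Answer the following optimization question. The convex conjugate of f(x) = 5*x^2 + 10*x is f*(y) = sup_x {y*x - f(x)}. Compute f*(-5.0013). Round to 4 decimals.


f*(y) = sup_x {y*x - a*x^2 - b*x} = sup_x {(y-b)*x - a*x^2}
FOC: (y - b) - 2a*x = 0 => x* = (y - b)/(2a)
x* = (-5.0013 - 10)/(2*5) = -1.5001
f*(-5.0013) = (y-b)^2/(4a) = (-5.0013 - 10)^2/(4*5)
= 225.039/20 = 11.252


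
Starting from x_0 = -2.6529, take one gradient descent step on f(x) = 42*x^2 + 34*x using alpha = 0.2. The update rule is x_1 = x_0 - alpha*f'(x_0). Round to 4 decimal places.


We compute the gradient at x_0 and apply the update.
f'(x) = 84*x + 34
f'(-2.6529) = 84*-2.6529 + 34 = -188.8436
x_1 = -2.6529 - 0.2*-188.8436 = 35.1158


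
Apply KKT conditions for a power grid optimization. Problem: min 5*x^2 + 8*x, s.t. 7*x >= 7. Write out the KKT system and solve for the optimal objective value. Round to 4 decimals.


Step 1: Try lambda = 0 (constraint inactive).
x_unc = -8/(2*5) = -0.8
Check: 7*-0.8 = -5.6 < 7 -- violated!
Step 2: Constraint must be active: 7*x = 7
x* = 7/7 = 1.0
lambda = (2*5*1.0 + 8)/7 = 2.5714
Step 3: Compute optimal value.
f(x*) = 5*1.0^2 + 8*1.0 = 13.0


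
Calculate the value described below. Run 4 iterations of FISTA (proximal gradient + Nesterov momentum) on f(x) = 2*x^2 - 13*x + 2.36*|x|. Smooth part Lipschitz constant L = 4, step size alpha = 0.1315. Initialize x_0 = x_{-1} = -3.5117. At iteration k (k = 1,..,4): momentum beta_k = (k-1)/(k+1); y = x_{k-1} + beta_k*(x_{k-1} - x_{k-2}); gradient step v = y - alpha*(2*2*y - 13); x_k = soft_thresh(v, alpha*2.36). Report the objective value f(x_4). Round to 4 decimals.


FISTA on f(x) = 2*x^2 - 13*x + 2.36*|x|
L = 4, alpha = 0.1315
Iteration 1: beta = 0.0, y = -3.5117 + 0.0*(-3.5117 + 3.5117) = -3.5117
  grad(y) = -27.0468, v = y - alpha*grad = 0.045
  prox(v) = soft_thresh(0.045, 0.3103) = 0.0
Iteration 2: beta = 0.3333, y = 0.0 + 0.3333*(0.0 + 3.5117) = 1.1706
  grad(y) = -8.3177, v = y - alpha*grad = 2.2643
  prox(v) = soft_thresh(2.2643, 0.3103) = 1.954
Iteration 3: beta = 0.5, y = 1.954 + 0.5*(1.954 - 0.0) = 2.931
  grad(y) = -1.2759, v = y - alpha*grad = 3.0988
  prox(v) = soft_thresh(3.0988, 0.3103) = 2.7885
Iteration 4: beta = 0.6, y = 2.7885 + 0.6*(2.7885 - 1.954) = 3.2891
  grad(y) = 0.1565, v = y - alpha*grad = 3.2685
  prox(v) = soft_thresh(3.2685, 0.3103) = 2.9582
f(x_4) = 2*2.9582^2 - 13*2.9582 + 2.36*|2.9582| = -13.9733


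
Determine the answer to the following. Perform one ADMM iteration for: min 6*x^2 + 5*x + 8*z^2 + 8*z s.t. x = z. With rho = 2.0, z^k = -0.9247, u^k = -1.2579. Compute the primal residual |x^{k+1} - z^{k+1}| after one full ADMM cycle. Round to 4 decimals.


ADMM iteration with rho = 2.0, z^k = -0.9247, u^k = -1.2579
Step 1: x-update.
Minimize 6*x^2 + 5*x + (2.0/2)*(x + 0.9247 - 1.2579)^2
FOC: (2*6 + 2.0)*x = -5 + 2.0*(-0.9247 + 1.2579)
x^{k+1} = -0.3095
Step 2: z-update.
Minimize 8*z^2 + 8*z + (2.0/2)*(-0.3095 - z - 1.2579)^2
FOC: (2*8 + 2.0)*z = -8 + 2.0*(-0.3095 - 1.2579)
z^{k+1} = -0.6186
Step 3: u-update.
u^{k+1} = -1.2579 - 0.3095 + 0.6186 = -0.9488
Step 4: Primal residual = |-0.3095 + 0.6186| = 0.3091


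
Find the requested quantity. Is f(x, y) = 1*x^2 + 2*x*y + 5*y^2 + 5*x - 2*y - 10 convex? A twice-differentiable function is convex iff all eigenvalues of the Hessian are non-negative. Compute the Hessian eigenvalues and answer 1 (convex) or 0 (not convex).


The Hessian of f(x,y) = 1*x^2 + 2*x*y + 5*y^2 + 5*x - 2*y - 10 is:
H = [[2, 2], [2, 10]]
Trace = 2 + 10 = 12
Determinant = 2*10 - (2)^2 = 16
Discriminant = (12)^2 - 4*16 = 80.0
Eigenvalues: lambda_1 = 1.5279, lambda_2 = 10.4721
The function is convex.

1


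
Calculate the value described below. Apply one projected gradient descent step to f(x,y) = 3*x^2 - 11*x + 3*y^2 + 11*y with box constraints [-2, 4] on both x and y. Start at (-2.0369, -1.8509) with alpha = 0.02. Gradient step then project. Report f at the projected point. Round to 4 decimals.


Step 1: Compute gradient at (-2.0369, -1.8509).
grad_x = 2*3*-2.0369 - 11 = -23.2214
grad_y = 2*3*-1.8509 + 11 = -0.1054
Step 2: Gradient step.
x_raw = -2.0369 - 0.02*-23.2214 = -1.5725
y_raw = -1.8509 - 0.02*-0.1054 = -1.8488
Step 3: Project onto [-2, 4].
x_proj = clip(-1.5725) = -1.5725
y_proj = clip(-1.8488) = -1.8488
Step 4: Evaluate f.
f(-1.5725, -1.8488) = 14.6326


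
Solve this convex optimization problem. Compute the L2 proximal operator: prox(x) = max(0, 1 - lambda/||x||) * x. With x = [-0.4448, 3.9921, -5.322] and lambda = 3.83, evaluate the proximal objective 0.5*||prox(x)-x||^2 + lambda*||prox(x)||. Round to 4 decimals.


Step 1: Compute ||x||.
||x|| = 6.6677
Step 2: Compute scaling factor.
scale = max(0, 1 - 3.83/6.6677) = 0.4256
Step 3: prox(x) = [-0.1893, 1.699, -2.265]
||prox(x)|| = 2.8377
Step 4: Proximal objective.
0.5*||prox-x||^2 = 7.3345
lambda*||prox|| = 10.8684
Total = 18.2029


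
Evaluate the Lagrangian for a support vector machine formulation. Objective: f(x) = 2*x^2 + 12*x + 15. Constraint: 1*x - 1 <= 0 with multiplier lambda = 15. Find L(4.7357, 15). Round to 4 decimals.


Step 1: Evaluate f(x).
f(4.7357) = 2*4.7357^2 + 12*4.7357 + 15 = 116.6821
Step 2: Evaluate g(x).
g(4.7357) = 1*4.7357 - 1 = 3.7357
Step 3: Compute Lagrangian.
L = 116.6821 + 15*3.7357 = 172.7176


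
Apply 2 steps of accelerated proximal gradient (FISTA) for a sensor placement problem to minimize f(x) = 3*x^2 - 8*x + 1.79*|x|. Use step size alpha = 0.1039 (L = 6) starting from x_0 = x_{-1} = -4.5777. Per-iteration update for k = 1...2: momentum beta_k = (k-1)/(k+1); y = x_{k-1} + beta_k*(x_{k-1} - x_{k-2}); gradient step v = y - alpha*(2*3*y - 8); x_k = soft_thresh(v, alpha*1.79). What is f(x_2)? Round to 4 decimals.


FISTA on f(x) = 3*x^2 - 8*x + 1.79*|x|
L = 6, alpha = 0.1039
Iteration 1: beta = 0.0, y = -4.5777 + 0.0*(-4.5777 + 4.5777) = -4.5777
  grad(y) = -35.4662, v = y - alpha*grad = -0.8928
  prox(v) = soft_thresh(-0.8928, 0.186) = -0.7068
Iteration 2: beta = 0.3333, y = -0.7068 + 0.3333*(-0.7068 + 4.5777) = 0.5835
  grad(y) = -4.4988, v = y - alpha*grad = 1.051
  prox(v) = soft_thresh(1.051, 0.186) = 0.865
f(x_2) = 3*0.865^2 - 8*0.865 + 1.79*|0.865| = -3.1269


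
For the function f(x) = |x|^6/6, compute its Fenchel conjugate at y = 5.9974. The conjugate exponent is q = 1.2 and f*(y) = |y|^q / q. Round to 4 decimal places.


The conjugate exponent q satisfies 1/p + 1/q = 1.
p = 6, so q = 6/(6 - 1) = 1.2
|y|^q = 5.9974^1.2 = 8.5814
f*(5.9974) = 8.5814 / 1.2 = 7.1511


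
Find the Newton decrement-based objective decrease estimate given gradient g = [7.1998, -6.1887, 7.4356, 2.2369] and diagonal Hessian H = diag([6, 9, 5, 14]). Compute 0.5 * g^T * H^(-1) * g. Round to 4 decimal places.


Step 1: H is diagonal, so H^(-1) * g = [1.2, -0.6876, 1.4871, 0.1598].
Step 2: g^T H^(-1) g = sum_i g_i^2 / H_ii
  = (7.1998)^2/6 + (-6.1887)^2/9 + (7.4356)^2/5 + (2.2369)^2/14
  = 8.6395 + 4.2556 + 11.0576 + 0.3574 = 24.3101
Step 3: Objective decrease = 0.5 * g^T H^(-1) g = 12.1551


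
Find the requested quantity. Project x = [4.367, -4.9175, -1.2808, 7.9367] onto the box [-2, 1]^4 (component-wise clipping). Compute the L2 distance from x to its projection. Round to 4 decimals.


Project each component onto [-2, 1].
clip(4.367) = 1.0, clip(-4.9175) = -2.0, clip(-1.2808) = -1.2808, clip(7.9367) = 1.0
Projection = [1.0, -2.0, -1.2808, 1.0]
Squared diffs: [11.3367, 8.5118, 0.0, 48.1178]
Distance = sqrt(67.9663) = 8.2442


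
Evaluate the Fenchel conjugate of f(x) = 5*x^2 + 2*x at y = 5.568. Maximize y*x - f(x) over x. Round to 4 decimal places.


f*(y) = sup_x {y*x - a*x^2 - b*x} = sup_x {(y-b)*x - a*x^2}
FOC: (y - b) - 2a*x = 0 => x* = (y - b)/(2a)
x* = (5.568 - 2)/(2*5) = 0.3568
f*(5.568) = (y-b)^2/(4a) = (5.568 - 2)^2/(4*5)
= 12.7306/20 = 0.6365


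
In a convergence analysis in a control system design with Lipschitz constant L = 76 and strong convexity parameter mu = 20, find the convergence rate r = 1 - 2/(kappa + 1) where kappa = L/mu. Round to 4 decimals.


Step 1: Compute the condition number.
kappa = L/mu = 76/20 = 3.8
Step 2: Compute the convergence rate.
r = 1 - 2/(kappa + 1) = 1 - 2*mu/(L + mu) = (L - mu)/(L + mu) = 56/96 = 0.5833


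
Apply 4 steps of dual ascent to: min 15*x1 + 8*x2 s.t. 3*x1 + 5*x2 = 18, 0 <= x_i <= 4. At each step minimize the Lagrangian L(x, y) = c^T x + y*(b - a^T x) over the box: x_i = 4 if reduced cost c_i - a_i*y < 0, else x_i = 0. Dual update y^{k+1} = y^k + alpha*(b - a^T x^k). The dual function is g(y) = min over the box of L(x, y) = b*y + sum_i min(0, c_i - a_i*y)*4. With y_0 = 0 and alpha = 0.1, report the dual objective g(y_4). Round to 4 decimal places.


Dual ascent for LP: min 15*x1 + 8*x2, 3*x1 + 5*x2 = 18, 0 <= x_i <= 4
Step 1: y^k = 0.0, reduced costs: (15.0, 8.0)
  x^k = (0.0, 0.0), subgradient = b - a^T x = 18.0
  y^{k+1} = 0.0 + 0.1*18.0 = 1.8
Step 2: y^k = 1.8, reduced costs: (9.6, -1.0)
  x^k = (0.0, 4.0), subgradient = b - a^T x = -2.0
  y^{k+1} = 1.8 + 0.1*-2.0 = 1.6
Step 3: y^k = 1.6, reduced costs: (10.2, 0.0)
  x^k = (0.0, 0.0), subgradient = b - a^T x = 18.0
  y^{k+1} = 1.6 + 0.1*18.0 = 3.4
Step 4: y^k = 3.4, reduced costs: (4.8, -9.0)
  x^k = (0.0, 4.0), subgradient = b - a^T x = -2.0
  y^{k+1} = 3.4 + 0.1*-2.0 = 3.2
Dual objective at y_4 = 3.2: reduced costs (5.4, -8.0), box minimizer x = (0.0, 4.0)
g(y_4) = b*y + (c1 - a1*y)*x1 + (c2 - a2*y)*x2 = 18*3.2 + 5.4*0.0 + (-8.0)*4.0 = 57.6 + 0.0 - 32.0 = 25.6


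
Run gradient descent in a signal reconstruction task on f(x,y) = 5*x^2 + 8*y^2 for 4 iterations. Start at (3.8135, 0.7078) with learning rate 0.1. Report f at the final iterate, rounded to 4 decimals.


Gradient descent on f(x,y) = 5*x^2 + 8*y^2.
Starting point: (3.8135, 0.7078), alpha = 0.1
Step 1: grad_x = 2*5*3.8135 = 38.135, grad_y = 2*8*0.7078 = 11.3248
  x_1 = 3.8135 - 0.1*38.135 = 0.0
  y_1 = 0.7078 - 0.1*11.3248 = -0.4247
Step 2: grad_x = 2*5*0.0 = 0.0, grad_y = 2*8*-0.4247 = -6.7949
  x_2 = 0.0 - 0.1*0.0 = 0.0
  y_2 = -0.4247 - 0.1*-6.7949 = 0.2548
Step 3: grad_x = 2*5*0.0 = 0.0, grad_y = 2*8*0.2548 = 4.0769
  x_3 = 0.0 - 0.1*0.0 = 0.0
  y_3 = 0.2548 - 0.1*4.0769 = -0.1529
Step 4: grad_x = 2*5*0.0 = 0.0, grad_y = 2*8*-0.1529 = -2.4462
  x_4 = 0.0 - 0.1*0.0 = 0.0
  y_4 = -0.1529 - 0.1*-2.4462 = 0.0917
f(0.0, 0.0917) = 5*0.0^2 + 8*0.0917^2 = 0.0673


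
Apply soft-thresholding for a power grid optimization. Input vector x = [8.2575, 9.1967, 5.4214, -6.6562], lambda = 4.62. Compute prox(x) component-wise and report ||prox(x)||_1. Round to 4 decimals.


Soft-thresholding with lambda = 4.62:
prox(8.2575) = sign(8.2575)*max(|8.2575| - 4.62, 0) = 3.6375
prox(9.1967) = sign(9.1967)*max(|9.1967| - 4.62, 0) = 4.5767
prox(5.4214) = sign(5.4214)*max(|5.4214| - 4.62, 0) = 0.8014
prox(-6.6562) = sign(-6.6562)*max(|-6.6562| - 4.62, 0) = -2.0362
prox(x) = [3.6375, 4.5767, 0.8014, -2.0362]
||prox(x)||_1 = 3.6375 + 4.5767 + 0.8014 + 2.0362 = 11.0518


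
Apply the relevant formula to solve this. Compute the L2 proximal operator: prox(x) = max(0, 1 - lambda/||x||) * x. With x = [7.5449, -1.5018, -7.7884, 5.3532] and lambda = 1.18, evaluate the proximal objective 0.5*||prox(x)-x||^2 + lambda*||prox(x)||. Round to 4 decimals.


Step 1: Compute ||x||.
||x|| = 12.1859
Step 2: Compute scaling factor.
scale = max(0, 1 - 1.18/12.1859) = 0.9032
Step 3: prox(x) = [6.8143, -1.3564, -7.0342, 4.8348]
||prox(x)|| = 11.0059
Step 4: Proximal objective.
0.5*||prox-x||^2 = 0.6962
lambda*||prox|| = 12.987
Total = 13.6832


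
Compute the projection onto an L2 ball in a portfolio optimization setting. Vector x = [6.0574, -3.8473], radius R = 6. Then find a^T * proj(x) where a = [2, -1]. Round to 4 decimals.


Step 1: Compute ||x|| (intermediates to 6 decimals).
||x|| = sqrt(6.0574^2 + (-3.8473)^2) = 7.175919
Step 2: Project.
Since ||x|| > R, scale = R/||x|| = 6/7.175919 = 0.83613, proj(x) = scale * x
proj(x) = [5.064774, -3.216843]
Step 3: Dot product.
a^T * proj(x) = 2*5.064774 - 1*(-3.216843) = 13.3464


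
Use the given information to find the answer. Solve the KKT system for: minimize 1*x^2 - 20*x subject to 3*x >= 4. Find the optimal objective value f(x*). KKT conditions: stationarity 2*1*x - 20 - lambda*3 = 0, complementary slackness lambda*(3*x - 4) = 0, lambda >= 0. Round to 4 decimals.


Step 1: Try lambda = 0 (constraint inactive).
Stationarity: 2*1*x - 20 = 0
x* = 20/(2*1) = 10.0
Check constraint: 3*10.0 = 30.0 >= 4 -- satisfied.
Step 2: Compute optimal value.
f(x*) = 1*10.0^2 - 20*10.0 = -100.0


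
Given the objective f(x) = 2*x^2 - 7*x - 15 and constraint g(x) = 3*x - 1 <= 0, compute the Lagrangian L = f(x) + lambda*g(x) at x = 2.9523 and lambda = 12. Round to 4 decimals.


Step 1: Evaluate f(x).
f(2.9523) = 2*2.9523^2 - 7*2.9523 - 15 = -18.2339
Step 2: Evaluate g(x).
g(2.9523) = 3*2.9523 - 1 = 7.8569
Step 3: Compute Lagrangian.
L = -18.2339 + 12*7.8569 = 76.0489


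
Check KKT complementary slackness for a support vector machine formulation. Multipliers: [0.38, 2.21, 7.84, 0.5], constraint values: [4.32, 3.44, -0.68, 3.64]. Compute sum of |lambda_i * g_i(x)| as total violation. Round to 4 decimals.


KKT complementary slackness check:
lambda_1 * g_1 = 0.38 * 4.32 = 1.6416
lambda_2 * g_2 = 2.21 * 3.44 = 7.6024
lambda_3 * g_3 = 7.84 * -0.68 = -5.3312
lambda_4 * g_4 = 0.5 * 3.64 = 1.82
Total violation = 1.6416 + 7.6024 + 5.3312 + 1.82 = 16.3952


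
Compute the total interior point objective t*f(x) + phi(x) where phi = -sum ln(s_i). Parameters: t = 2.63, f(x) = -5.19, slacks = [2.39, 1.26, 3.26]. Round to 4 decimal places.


Step 1: Compute log-barrier.
ln values: [0.8713, 0.2311, 1.1817]
phi = -(0.8713 + 0.2311 + 1.1817) = -2.2841
Step 2: Compute augmented objective.
t*f(x) = 2.63*-5.19 = -13.6497
Total = -13.6497 - 2.2841 = -15.9338


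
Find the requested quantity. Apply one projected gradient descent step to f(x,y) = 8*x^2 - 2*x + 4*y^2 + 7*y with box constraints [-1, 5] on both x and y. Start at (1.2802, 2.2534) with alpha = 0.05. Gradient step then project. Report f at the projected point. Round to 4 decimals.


Step 1: Compute gradient at (1.2802, 2.2534).
grad_x = 2*8*1.2802 - 2 = 18.4832
grad_y = 2*4*2.2534 + 7 = 25.0272
Step 2: Gradient step.
x_raw = 1.2802 - 0.05*18.4832 = 0.356
y_raw = 2.2534 - 0.05*25.0272 = 1.002
Step 3: Project onto [-1, 5].
x_proj = clip(0.356) = 0.356
y_proj = clip(1.002) = 1.002
Step 4: Evaluate f.
f(0.356, 1.002) = 11.3327


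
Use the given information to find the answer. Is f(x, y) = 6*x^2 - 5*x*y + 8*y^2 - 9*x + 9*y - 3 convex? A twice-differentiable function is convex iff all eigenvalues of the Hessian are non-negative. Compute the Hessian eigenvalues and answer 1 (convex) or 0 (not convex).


The Hessian of f(x,y) = 6*x^2 - 5*x*y + 8*y^2 - 9*x + 9*y - 3 is:
H = [[12, -5], [-5, 16]]
Trace = 12 + 16 = 28
Determinant = 12*16 - (-5)^2 = 167
Discriminant = (28)^2 - 4*167 = 116.0
Eigenvalues: lambda_1 = 8.6148, lambda_2 = 19.3852
The function is convex.

1


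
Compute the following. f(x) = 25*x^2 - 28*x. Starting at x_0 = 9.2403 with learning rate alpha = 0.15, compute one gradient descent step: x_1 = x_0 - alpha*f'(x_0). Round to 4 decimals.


We compute the gradient at x_0 and apply the update.
f'(x) = 50*x - 28
f'(9.2403) = 50*9.2403 - 28 = 434.015
x_1 = 9.2403 - 0.15*434.015 = -55.862


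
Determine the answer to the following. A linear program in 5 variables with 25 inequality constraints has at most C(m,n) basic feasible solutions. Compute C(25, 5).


Each vertex corresponds to some choice of n active constraints out of m, so the number of vertices is at most C(m, n) = m! / (n!(m-n)!).
m = 25, n = 5
Numerator: 25 * 24 * 23 * 22 * 21
Denominator: 5! = 120
C(25, 5) = 53130


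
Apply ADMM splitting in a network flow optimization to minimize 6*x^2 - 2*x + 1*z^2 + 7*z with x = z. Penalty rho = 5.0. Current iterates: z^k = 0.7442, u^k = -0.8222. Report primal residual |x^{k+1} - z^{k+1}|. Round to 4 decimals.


ADMM iteration with rho = 5.0, z^k = 0.7442, u^k = -0.8222
Step 1: x-update.
Minimize 6*x^2 - 2*x + (5.0/2)*(x - 0.7442 - 0.8222)^2
FOC: (2*6 + 5.0)*x = 2 + 5.0*(0.7442 + 0.8222)
x^{k+1} = 0.5784
Step 2: z-update.
Minimize 1*z^2 + 7*z + (5.0/2)*(0.5784 - z - 0.8222)^2
FOC: (2*1 + 5.0)*z = -7 + 5.0*(0.5784 - 0.8222)
z^{k+1} = -1.1742
Step 3: u-update.
u^{k+1} = -0.8222 + 0.5784 + 1.1742 = 0.9303
Step 4: Primal residual = |0.5784 + 1.1742| = 1.7525


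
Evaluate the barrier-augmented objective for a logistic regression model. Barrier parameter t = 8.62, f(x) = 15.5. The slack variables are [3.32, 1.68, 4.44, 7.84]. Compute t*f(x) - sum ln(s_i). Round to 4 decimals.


Step 1: Compute log-barrier.
ln values: [1.2, 0.5188, 1.4907, 2.0592]
phi = -(1.2 + 0.5188 + 1.4907 + 2.0592) = -5.2687
Step 2: Compute augmented objective.
t*f(x) = 8.62*15.5 = 133.61
Total = 133.61 - 5.2687 = 128.3413


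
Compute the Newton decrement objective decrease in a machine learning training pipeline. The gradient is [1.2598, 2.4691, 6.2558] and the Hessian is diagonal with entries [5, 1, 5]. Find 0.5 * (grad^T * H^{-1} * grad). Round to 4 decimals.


Step 1: H is diagonal, so H^(-1) * g = [0.252, 2.4691, 1.2512].
Step 2: g^T H^(-1) g = sum_i g_i^2 / H_ii
  = (1.2598)^2/5 + (2.4691)^2/1 + (6.2558)^2/5
  = 0.3174 + 6.0965 + 7.827 = 14.2409
Step 3: Objective decrease = 0.5 * g^T H^(-1) g = 7.1204


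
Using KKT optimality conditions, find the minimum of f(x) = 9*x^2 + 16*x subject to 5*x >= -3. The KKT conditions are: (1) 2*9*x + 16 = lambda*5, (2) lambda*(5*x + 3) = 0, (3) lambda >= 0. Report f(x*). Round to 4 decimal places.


Step 1: Try lambda = 0 (constraint inactive).
x_unc = -16/(2*9) = -0.8889
Check: 5*-0.8889 = -4.4445 < -3 -- violated!
Step 2: Constraint must be active: 5*x = -3
x* = -3/5 = -0.6
lambda = (2*9*(-0.6) + 16)/5 = 1.04
Step 3: Compute optimal value.
f(x*) = 9*(-0.6)^2 + 16*(-0.6) = -6.36
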